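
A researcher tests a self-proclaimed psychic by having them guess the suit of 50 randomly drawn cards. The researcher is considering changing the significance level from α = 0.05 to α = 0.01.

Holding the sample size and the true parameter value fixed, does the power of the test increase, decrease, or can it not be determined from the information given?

It decreases.

Tightening α shrinks the rejection region. When Ha holds, fewer sample outcomes clear the stricter threshold, so more fall in the acceptance region.
Since power = 1 − β and β increases, power decreases.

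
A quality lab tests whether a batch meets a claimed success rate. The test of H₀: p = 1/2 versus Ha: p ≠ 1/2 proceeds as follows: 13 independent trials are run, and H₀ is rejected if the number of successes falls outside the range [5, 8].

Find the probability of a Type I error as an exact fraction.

The significance level is the null-hypothesis probability of the rejection region {≤4} ∪ {≥9}.
Each tail has probability (1 + 13 + 78 + 286 + 715)/8192; doubling gives α = 2186/8192 = 1093/4096.

1093/4096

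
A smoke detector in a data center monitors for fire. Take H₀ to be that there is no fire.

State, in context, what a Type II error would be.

A Type II error is failing to reject H₀ when H₀ is false.
Here that means remaining silent when actually there is a fire.

A Type II error would mean concluding that there is no fire (or at least failing to establish that there is a fire) when in fact there is a fire.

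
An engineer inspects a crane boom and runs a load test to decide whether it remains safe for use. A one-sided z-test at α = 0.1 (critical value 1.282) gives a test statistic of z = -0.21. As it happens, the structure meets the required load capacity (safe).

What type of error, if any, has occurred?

The conventional null hypothesis is that the structure meets the required load capacity (safe).
Since z = -0.21 ≤ z* = 1.282, H₀ is not rejected.
H₀ is true (actually the structure meets the required load capacity (safe)).
The decision matches the true state — no error.

Neither — the decision is correct.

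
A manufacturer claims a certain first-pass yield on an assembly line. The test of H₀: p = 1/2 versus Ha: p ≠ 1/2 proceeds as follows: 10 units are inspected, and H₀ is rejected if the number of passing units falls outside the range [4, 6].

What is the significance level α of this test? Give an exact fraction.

11/32

The significance level is the null-hypothesis probability of the rejection region {≤3} ∪ {≥7}.
By symmetry, α = 2·P(S ≤ 3) = 2·(1 + 10 + 45 + 120)/1024 = 352/1024 = 11/32.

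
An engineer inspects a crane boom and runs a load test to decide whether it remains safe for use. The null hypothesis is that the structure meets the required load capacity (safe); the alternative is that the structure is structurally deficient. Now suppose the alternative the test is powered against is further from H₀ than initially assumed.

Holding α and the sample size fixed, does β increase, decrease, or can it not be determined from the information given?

It decreases.

A bigger departure from H₀ is easier for the test to detect, so it fails to reject less often.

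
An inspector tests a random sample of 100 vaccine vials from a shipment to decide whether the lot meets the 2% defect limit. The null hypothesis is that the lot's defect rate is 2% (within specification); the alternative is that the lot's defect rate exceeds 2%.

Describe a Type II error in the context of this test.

A Type II error would mean concluding that the lot's defect rate is 2% (within specification) (or at least failing to establish that the lot's defect rate exceeds 2%) when in fact the lot's defect rate exceeds 2%.

A Type II error is failing to reject H₀ when H₀ is false.
Here that means accepting the lot and shipping it when actually the lot's defect rate exceeds 2%.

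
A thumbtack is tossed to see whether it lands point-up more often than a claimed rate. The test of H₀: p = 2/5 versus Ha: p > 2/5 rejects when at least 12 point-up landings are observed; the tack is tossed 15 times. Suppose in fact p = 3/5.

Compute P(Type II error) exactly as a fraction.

β = P(fail to reject H₀ | Ha true) = P(S ≤ 11 | p = 3/5), S ~ Binomial(15, 3/5).
Adding the binomial probabilities P(S=0)+…+P(S=11) at p = 3/5 gives 27755679248/30517578125.

27755679248/30517578125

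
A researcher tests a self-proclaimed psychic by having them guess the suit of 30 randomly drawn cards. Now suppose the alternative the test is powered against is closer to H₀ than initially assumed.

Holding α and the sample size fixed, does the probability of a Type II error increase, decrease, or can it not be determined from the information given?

A smaller true effect puts the Ha sampling distribution closer to H₀, so more of it falls in the non-rejection region.

It increases.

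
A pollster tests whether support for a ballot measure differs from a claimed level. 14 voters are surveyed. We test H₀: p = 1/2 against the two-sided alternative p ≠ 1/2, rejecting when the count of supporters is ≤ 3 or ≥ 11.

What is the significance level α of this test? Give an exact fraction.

Under H₀, Y ~ Binomial(14, 1/2); α is the probability of landing in either tail, P(Y ≤ 3) + P(Y ≥ 11).
The two tails are symmetric, so α = 2·(1 + 14 + 91 + 364)/2^14 = 940/16384 = 235/4096.

235/4096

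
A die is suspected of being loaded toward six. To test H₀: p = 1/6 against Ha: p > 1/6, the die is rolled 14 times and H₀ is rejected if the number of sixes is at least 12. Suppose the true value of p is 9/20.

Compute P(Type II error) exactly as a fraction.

817437922121895041/819200000000000000

Under the alternative p = 9/20, K ~ Binomial(14, 9/20); β is the probability the test does not reject, P(K < 12).
Equivalently, β = 1 − P(K ≥ 12) = 817437922121895041/819200000000000000.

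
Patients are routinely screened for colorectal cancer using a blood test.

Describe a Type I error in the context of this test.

With the conventional null hypothesis that the patient does not have colorectal cancer:
A Type I error is rejecting H₀ when H₀ is true.
Here that means flagging the patient as positive and ordering follow-up testing when actually the patient does not have colorectal cancer.

A Type I error would mean concluding that the patient has colorectal cancer when in fact the patient does not have colorectal cancer.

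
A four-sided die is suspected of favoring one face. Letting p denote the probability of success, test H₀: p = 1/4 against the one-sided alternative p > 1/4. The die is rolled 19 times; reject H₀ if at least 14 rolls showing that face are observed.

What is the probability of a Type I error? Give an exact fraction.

Under H₀, K ~ Binomial(19, 1/4), and α = P(K ≥ 14).
Summing C(19,j)(1/4)^j(3/4)^{19−j} for j = 14,…,19 gives 395915/34359738368.

395915/34359738368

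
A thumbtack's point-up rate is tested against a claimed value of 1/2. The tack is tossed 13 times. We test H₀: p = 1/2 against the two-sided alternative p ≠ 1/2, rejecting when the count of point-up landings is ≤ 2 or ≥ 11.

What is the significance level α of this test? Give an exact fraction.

The significance level is the null-hypothesis probability of the rejection region {≤2} ∪ {≥11}.
Each tail has probability (1 + 13 + 78)/8192; doubling gives α = 184/8192 = 23/1024.

23/1024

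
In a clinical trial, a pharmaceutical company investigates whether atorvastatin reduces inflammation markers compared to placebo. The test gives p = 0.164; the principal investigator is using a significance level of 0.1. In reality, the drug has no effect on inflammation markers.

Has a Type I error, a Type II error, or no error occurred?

The conventional null hypothesis is that the drug has no effect on inflammation markers.
Since p = 0.164 ≥ α = 0.1, H₀ is not rejected.
H₀ is true (actually the drug has no effect on inflammation markers).
The decision matches the true state — no error.

No error — this is a correct decision.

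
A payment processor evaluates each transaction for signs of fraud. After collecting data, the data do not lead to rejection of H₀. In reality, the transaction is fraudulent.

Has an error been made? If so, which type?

Type II error

The conventional null hypothesis here is that the transaction is legitimate.
H₀ was not rejected, but H₀ is actually false.
Failing to reject a false null hypothesis is a Type II error (false negative).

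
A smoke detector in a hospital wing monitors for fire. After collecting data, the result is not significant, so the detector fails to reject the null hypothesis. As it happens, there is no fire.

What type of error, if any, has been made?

Neither — the decision is correct.

The conventional null hypothesis here is that there is no fire.
The test retained a true H₀ — the decision matches the true state.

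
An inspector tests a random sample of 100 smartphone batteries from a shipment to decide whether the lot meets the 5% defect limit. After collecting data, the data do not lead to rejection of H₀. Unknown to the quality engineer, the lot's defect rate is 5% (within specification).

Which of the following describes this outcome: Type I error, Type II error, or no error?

The conventional null hypothesis here is that the lot's defect rate is 5% (within specification).
The test retained a true H₀ — the decision matches the true state.

Neither — the decision is correct.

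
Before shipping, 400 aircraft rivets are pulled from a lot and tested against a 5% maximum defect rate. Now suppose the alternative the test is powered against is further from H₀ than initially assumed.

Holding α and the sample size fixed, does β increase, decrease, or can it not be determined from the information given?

It decreases.

A larger true effect moves the Ha sampling distribution further from the H₀ critical value, making rejection more likely when Ha is true.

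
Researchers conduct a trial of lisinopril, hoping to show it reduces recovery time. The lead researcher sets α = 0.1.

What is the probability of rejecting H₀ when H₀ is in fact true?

0.1

The significance level α is, by definition, the probability of a Type I error — P(reject H₀ | H₀ true).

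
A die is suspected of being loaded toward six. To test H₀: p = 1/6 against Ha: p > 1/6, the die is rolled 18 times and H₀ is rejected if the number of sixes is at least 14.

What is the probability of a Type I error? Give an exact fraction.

Under H₀, X ~ Binomial(18, 1/6), and α = P(X ≥ 14).
P(X ≥ 14) = Σ_{j=14}^{18} C(18,j)·(1/6)^j·(5/6)^{18-j} = 126151/6347497291776.

126151/6347497291776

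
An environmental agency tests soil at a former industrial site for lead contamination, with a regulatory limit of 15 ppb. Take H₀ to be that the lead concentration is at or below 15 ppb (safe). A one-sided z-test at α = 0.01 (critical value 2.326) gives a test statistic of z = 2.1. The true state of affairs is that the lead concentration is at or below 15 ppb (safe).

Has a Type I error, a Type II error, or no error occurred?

Since z = 2.1 ≤ z* = 2.326, H₀ is not rejected.
H₀ is true (actually the lead concentration is at or below 15 ppb (safe)).
The decision matches the true state — no error.

Neither — the decision is correct.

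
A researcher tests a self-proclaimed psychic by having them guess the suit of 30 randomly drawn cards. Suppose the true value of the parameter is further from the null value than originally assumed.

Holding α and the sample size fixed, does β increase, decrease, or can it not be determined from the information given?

It decreases.

A bigger departure from H₀ is easier for the test to detect, so it fails to reject less often.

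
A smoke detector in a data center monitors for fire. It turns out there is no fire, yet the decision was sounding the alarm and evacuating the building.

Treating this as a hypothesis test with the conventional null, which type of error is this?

The null hypothesis here is that there is no fire.
'Sounding the alarm and evacuating the building' corresponds to rejecting H₀.
H₀ was rejected but H₀ is true — a Type I error (false positive).

Type I error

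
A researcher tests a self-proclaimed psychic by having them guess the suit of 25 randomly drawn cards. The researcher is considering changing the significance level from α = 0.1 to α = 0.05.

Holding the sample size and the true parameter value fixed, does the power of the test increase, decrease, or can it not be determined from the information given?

It decreases.

A smaller α moves the rejection region further into the tail. With the alternative true, more outcomes now fall outside the rejection region, so failing to reject becomes more likely.
Since power = 1 − β and β increases, power decreases.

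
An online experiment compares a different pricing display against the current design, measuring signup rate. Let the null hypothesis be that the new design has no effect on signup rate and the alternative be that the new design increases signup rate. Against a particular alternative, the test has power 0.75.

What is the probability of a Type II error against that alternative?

0.25

Power = 1 − β, so β = 1 − 0.75 = 0.25.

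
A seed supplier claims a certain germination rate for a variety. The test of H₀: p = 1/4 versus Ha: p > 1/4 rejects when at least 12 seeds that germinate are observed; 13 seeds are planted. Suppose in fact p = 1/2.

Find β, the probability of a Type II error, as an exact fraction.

A Type II error is failing to reject when Ha holds: with p = 1/2, β = P(K ≤ 11).
Summing C(13,j)·(1/2)^j·(1/2)^{13-j} for j = 0..11 gives 4089/4096.

4089/4096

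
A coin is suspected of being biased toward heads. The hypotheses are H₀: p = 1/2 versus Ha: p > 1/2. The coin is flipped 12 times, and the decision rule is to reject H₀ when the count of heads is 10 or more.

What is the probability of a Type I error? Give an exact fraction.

The Type I error probability is α = P(Y ≥ 10) computed under H₀, where Y ~ Binomial(12, 1/2).
That's C(12,10) + C(12,11) + C(12,12) over 2^12, i.e. (66 + 12 + 1)/4096 = 79/4096.

79/4096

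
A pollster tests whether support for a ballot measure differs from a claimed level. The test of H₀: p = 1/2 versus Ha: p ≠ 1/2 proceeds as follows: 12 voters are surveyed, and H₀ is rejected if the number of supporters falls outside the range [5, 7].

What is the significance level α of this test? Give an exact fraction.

Under H₀, Y ~ Binomial(12, 1/2); α is the probability of landing in either tail, P(Y ≤ 4) + P(Y ≥ 8).
By symmetry, α = 2·P(Y ≤ 4) = 2·(1 + 12 + 66 + 220 + 495)/4096 = 1588/4096 = 397/1024.

397/1024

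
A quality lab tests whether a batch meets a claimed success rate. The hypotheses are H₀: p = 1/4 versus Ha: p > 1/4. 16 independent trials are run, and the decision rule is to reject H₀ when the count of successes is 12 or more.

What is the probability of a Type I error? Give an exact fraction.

163669/4294967296

The Type I error probability is α = P(S ≥ 12) computed under H₀, where S ~ Binomial(16, 1/4).
Adding the binomial terms for j = 12 through 16 with p = 1/4 yields 163669/4294967296.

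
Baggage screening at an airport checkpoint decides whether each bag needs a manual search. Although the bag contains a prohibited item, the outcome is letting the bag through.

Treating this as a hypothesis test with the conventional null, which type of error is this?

The null hypothesis here is that the bag contains no prohibited items.
'Letting the bag through' corresponds to failing to reject H₀.
H₀ was not rejected but H₀ is false — a Type II error (false negative).

Type II error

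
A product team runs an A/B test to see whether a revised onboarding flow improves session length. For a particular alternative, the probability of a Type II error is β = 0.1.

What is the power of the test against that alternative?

0.9

Power = 1 − β = 1 − 0.1 = 0.9.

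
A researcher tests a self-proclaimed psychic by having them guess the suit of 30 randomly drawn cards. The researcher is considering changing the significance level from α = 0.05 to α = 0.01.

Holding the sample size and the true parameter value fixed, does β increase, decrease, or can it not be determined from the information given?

It increases.

A smaller α moves the rejection region further into the tail. With the alternative true, more outcomes now fall outside the rejection region, so failing to reject becomes more likely.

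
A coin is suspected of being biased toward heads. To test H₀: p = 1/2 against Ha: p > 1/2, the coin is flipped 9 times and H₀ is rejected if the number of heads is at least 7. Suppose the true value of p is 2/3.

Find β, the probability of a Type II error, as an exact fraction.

β = P(fail to reject H₀ | Ha true) = P(Y ≤ 6 | p = 2/3), Y ~ Binomial(9, 2/3).
Summing C(9,j)·(2/3)^j·(1/3)^{9-j} for j = 0..6 gives 12259/19683.

12259/19683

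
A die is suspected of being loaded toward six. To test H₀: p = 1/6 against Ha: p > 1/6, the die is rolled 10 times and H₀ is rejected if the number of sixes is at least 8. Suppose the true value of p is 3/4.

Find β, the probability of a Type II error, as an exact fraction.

A Type II error is failing to reject when Ha holds: with p = 3/4, β = P(X ≤ 7).
Equivalently, β = 1 − P(X ≥ 8) = 124363/262144.

124363/262144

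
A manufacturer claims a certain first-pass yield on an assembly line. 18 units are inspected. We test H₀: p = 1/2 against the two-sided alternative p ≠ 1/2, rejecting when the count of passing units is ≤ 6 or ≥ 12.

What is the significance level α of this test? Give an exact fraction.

7795/32768

Under H₀, Y ~ Binomial(18, 1/2); α is the probability of landing in either tail, P(Y ≤ 6) + P(Y ≥ 12).
By symmetry, α = 2·P(Y ≤ 6) = 2·(1 + 18 + 153 + 816 + 3060 + 8568 + 18564)/262144 = 62360/262144 = 7795/32768.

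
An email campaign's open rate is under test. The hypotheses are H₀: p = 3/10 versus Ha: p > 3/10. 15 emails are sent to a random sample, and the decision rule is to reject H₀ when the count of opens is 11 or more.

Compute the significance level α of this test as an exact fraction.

Under H₀, S ~ Binomial(15, 3/10), and α = P(S ≥ 11).
Adding the binomial terms for j = 11 through 15 with p = 3/10 yields 672234069807/1000000000000000.

672234069807/1000000000000000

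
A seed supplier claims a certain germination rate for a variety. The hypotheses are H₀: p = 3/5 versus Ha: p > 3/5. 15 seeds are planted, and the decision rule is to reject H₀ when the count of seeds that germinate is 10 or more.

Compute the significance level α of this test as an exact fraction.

12305162061/30517578125

α = P(reject H₀ | H₀ true) = P(K ≥ 10 | p = 3/5), with K ~ Binomial(15, 3/5).
P(K ≥ 10) = Σ_{j=10}^{15} C(15,j)·(3/5)^j·(2/5)^{15-j} = 12305162061/30517578125.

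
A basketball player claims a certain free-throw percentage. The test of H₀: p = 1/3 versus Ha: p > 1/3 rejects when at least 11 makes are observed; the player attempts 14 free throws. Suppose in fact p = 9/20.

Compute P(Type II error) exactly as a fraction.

809836111480091663/819200000000000000

A Type II error is failing to reject when Ha holds: with p = 9/20, β = P(X ≤ 10).
Adding the binomial probabilities P(X=0)+…+P(X=10) at p = 9/20 gives 809836111480091663/819200000000000000.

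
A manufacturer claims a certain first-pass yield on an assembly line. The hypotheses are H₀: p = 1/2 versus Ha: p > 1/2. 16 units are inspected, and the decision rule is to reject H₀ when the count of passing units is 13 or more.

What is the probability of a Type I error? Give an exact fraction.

697/65536

Under H₀, S ~ Binomial(16, 1/2), and α = P(S ≥ 13).
P(S ≥ 13) = [C(16,13) + C(16,14) + C(16,15) + C(16,16)] / 2^16 = (560 + 120 + 16 + 1) / 65536 = 697/65536.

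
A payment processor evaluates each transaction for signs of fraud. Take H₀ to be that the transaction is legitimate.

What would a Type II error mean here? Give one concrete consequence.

A Type II error would mean concluding that the transaction is legitimate (or at least failing to establish that the transaction is fraudulent) when in fact the transaction is fraudulent. Consequence: a fraudulent charge goes through and the bank absorbs the loss.

A Type II error is failing to reject H₀ when H₀ is false.
Here that means approving the transaction when actually the transaction is fraudulent.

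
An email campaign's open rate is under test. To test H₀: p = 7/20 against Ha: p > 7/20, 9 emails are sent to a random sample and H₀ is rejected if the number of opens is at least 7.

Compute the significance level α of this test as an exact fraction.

The Type I error probability is α = P(X ≥ 7) computed under H₀, where X ~ Binomial(9, 7/20).
P(X ≥ 7) = Σ_{j=7}^{9} C(9,j)·(7/20)^j·(13/20)^{9-j} = 715658867/64000000000.

715658867/64000000000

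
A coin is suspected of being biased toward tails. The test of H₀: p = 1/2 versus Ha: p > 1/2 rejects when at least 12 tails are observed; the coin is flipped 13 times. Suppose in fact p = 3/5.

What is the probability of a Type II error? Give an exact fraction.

Under the alternative p = 3/5, K ~ Binomial(13, 3/5); β is the probability the test does not reject, P(K < 12).
Summing C(13,j)·(3/5)^j·(2/5)^{13-j} for j = 0..11 gives 1205291336/1220703125.

1205291336/1220703125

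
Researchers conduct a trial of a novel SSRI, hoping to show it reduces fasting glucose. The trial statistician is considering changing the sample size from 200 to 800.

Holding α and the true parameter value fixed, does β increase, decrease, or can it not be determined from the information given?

It decreases.

Increasing n separates the H₀ and Ha sampling distributions, so under Ha fewer outcomes land in the acceptance region.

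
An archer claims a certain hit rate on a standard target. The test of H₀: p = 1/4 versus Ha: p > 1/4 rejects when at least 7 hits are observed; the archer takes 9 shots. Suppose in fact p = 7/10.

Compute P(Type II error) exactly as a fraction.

A Type II error is failing to reject when Ha holds: with p = 7/10, β = P(S ≤ 6).
Equivalently, β = 1 − P(S ≥ 7) = 268584417/500000000.

268584417/500000000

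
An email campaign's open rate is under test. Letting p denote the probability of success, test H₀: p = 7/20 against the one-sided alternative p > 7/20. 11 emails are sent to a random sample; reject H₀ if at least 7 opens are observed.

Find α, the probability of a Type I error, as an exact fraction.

1026922708651/20480000000000

The Type I error probability is α = P(X ≥ 7) computed under H₀, where X ~ Binomial(11, 7/20).
Summing C(11,j)(7/20)^j(13/20)^{11−j} for j = 7,…,11 gives 1026922708651/20480000000000.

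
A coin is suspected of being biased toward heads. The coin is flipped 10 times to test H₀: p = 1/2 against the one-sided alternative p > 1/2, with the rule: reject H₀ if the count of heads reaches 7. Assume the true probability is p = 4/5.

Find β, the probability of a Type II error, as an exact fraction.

1180409/9765625

A Type II error is failing to reject when Ha holds: with p = 4/5, β = P(S ≤ 6).
Summing C(10,j)·(4/5)^j·(1/5)^{10-j} for j = 0..6 gives 1180409/9765625.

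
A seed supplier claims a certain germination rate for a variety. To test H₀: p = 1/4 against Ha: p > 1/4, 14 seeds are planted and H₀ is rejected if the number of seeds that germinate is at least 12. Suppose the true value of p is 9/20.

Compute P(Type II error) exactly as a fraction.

817437922121895041/819200000000000000

β = P(fail to reject H₀ | Ha true) = P(K ≤ 11 | p = 9/20), K ~ Binomial(14, 9/20).
Equivalently, β = 1 − P(K ≥ 12) = 817437922121895041/819200000000000000.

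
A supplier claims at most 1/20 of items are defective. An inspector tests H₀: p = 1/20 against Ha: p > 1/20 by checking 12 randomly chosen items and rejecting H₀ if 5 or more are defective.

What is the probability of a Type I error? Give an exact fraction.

75344392367/409600000000000

α = P(reject H₀ | H₀ true) = P(X ≥ 5 | p = 1/20), X ~ Binomial(12, 1/20).
Via the complement, α = 1 − Σ_{j=0}^{4} C(12,j)(1/20)^j(19/20)^{12-j} = 75344392367/409600000000000.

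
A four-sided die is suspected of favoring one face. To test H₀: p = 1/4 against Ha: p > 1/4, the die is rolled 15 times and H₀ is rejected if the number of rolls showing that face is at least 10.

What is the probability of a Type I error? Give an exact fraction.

The Type I error probability is α = P(S ≥ 10) computed under H₀, where S ~ Binomial(15, 1/4).
Adding the binomial terms for j = 10 through 15 with p = 1/4 yields 426785/536870912.

426785/536870912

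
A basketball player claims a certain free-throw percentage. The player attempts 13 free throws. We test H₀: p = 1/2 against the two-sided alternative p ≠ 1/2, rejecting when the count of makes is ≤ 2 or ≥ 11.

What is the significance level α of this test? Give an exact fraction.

23/1024

The significance level is the null-hypothesis probability of the rejection region {≤2} ∪ {≥11}.
By symmetry, α = 2·P(Y ≤ 2) = 2·(1 + 13 + 78)/8192 = 184/8192 = 23/1024.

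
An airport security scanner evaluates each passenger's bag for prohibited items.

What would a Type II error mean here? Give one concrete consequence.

A Type II error would mean concluding that the bag contains no prohibited items (or at least failing to establish that the bag contains a prohibited item) when in fact the bag contains a prohibited item. Consequence: a prohibited item passes through security undetected.

With the conventional null hypothesis that the bag contains no prohibited items:
A Type II error is failing to reject H₀ when H₀ is false.
Here that means letting the bag through when actually the bag contains a prohibited item.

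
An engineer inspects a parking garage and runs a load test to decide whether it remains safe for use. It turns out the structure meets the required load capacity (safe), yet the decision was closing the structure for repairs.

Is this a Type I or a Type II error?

The null hypothesis here is that the structure meets the required load capacity (safe).
'Closing the structure for repairs' corresponds to rejecting H₀.
H₀ was rejected but H₀ is true — a Type I error (false positive).

Type I error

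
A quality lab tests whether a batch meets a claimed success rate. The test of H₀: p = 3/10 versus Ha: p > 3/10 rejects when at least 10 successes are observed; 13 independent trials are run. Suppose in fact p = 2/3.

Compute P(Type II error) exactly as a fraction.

β = P(fail to reject H₀ | Ha true) = P(S ≤ 9 | p = 2/3), S ~ Binomial(13, 2/3).
Summing C(13,j)·(2/3)^j·(1/3)^{13-j} for j = 0..9 gives 1080275/1594323.

1080275/1594323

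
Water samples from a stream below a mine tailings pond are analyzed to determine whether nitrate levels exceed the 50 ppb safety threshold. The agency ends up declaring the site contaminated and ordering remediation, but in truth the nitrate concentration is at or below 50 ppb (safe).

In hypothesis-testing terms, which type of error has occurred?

The null hypothesis here is that the nitrate concentration is at or below 50 ppb (safe).
'Declaring the site contaminated and ordering remediation' corresponds to rejecting H₀.
H₀ was rejected but H₀ is true — a Type I error (false positive).

Type I error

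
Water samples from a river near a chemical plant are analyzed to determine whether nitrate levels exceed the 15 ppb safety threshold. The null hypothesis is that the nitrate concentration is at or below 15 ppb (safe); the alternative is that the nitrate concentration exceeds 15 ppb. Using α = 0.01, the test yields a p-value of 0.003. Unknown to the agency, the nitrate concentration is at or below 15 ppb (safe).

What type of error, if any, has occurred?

Since p = 0.003 < α = 0.01, H₀ is rejected.
H₀ is true (actually the nitrate concentration is at or below 15 ppb (safe)).
Rejecting a true H₀ is a Type I error.

Type I error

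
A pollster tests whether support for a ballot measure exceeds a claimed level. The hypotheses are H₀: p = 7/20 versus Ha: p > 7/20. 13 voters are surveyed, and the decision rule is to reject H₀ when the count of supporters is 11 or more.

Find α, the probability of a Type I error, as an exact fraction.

14250593836801/40960000000000000

The Type I error probability is α = P(K ≥ 11) computed under H₀, where K ~ Binomial(13, 7/20).
Adding the binomial terms for j = 11 through 13 with p = 7/20 yields 14250593836801/40960000000000000.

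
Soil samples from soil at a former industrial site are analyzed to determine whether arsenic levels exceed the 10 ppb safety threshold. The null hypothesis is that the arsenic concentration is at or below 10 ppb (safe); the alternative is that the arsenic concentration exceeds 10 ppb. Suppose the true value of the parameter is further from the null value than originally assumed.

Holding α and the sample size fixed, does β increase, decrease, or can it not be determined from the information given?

It decreases.

The further the true parameter sits from the null value, the more of the Ha sampling distribution falls in the rejection region.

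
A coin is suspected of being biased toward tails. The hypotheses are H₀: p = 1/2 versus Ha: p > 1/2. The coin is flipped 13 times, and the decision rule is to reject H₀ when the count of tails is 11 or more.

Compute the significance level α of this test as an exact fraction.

23/2048

The Type I error probability is α = P(K ≥ 11) computed under H₀, where K ~ Binomial(13, 1/2).
Summing the upper tail: (78 + 13 + 1) / 2^13 = 92/8192 = 23/2048.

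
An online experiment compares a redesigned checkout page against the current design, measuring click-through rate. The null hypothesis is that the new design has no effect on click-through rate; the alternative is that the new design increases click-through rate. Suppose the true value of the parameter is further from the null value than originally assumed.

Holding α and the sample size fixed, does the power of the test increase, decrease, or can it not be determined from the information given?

It increases.

A bigger departure from H₀ is easier for the test to detect, so it fails to reject less often.
Since power = 1 − β and β decreases, power increases.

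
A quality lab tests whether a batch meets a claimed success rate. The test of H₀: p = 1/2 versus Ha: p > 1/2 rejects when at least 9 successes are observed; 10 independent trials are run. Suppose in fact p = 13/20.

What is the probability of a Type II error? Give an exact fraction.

Under the alternative p = 13/20, K ~ Binomial(10, 13/20); β is the probability the test does not reject, P(K < 9).
Adding the binomial probabilities P(K=0)+…+P(K=8) at p = 13/20 gives 9359826552041/10240000000000.

9359826552041/10240000000000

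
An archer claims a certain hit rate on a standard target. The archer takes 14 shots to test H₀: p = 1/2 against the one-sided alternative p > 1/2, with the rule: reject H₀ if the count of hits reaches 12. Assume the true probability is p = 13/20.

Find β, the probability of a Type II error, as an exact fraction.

750447350803558569/819200000000000000

β = P(fail to reject H₀ | Ha true) = P(K ≤ 11 | p = 13/20), K ~ Binomial(14, 13/20).
Adding the binomial probabilities P(K=0)+…+P(K=11) at p = 13/20 gives 750447350803558569/819200000000000000.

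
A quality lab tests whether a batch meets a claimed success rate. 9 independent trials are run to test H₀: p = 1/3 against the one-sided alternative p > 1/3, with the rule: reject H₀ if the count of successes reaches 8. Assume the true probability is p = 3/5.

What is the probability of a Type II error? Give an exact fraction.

A Type II error is failing to reject when Ha holds: with p = 3/5, β = P(X ≤ 7).
Adding the binomial probabilities P(X=0)+…+P(X=7) at p = 3/5 gives 1815344/1953125.

1815344/1953125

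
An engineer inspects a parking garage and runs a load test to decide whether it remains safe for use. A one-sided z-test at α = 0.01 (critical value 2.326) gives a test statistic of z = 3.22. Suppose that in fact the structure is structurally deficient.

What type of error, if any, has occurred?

No error (correct decision).

The conventional null hypothesis is that the structure meets the required load capacity (safe).
Since z = 3.22 > z* = 2.326, H₀ is rejected.
H₀ is false (actually the structure is structurally deficient).
The decision matches the true state — no error.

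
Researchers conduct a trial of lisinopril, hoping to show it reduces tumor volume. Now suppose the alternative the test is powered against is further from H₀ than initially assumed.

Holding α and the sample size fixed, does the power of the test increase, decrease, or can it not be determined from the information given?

It increases.

A bigger departure from H₀ is easier for the test to detect, so it fails to reject less often.
Since power = 1 − β and β decreases, power increases.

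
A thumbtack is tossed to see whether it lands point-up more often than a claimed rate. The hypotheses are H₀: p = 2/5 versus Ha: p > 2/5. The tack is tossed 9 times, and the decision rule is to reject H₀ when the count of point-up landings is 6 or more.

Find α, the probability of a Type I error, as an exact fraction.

Under H₀, K ~ Binomial(9, 2/5), and α = P(K ≥ 6).
Adding the binomial terms for j = 6 through 9 with p = 2/5 yields 194048/1953125.

194048/1953125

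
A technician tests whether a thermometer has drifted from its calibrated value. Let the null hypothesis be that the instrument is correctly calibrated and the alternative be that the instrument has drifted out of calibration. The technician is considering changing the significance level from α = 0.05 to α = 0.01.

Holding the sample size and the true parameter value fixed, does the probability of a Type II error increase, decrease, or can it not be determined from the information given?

Lowering α raises the bar for rejection; under Ha, the test now fails to reject on outcomes it previously would have rejected.

It increases.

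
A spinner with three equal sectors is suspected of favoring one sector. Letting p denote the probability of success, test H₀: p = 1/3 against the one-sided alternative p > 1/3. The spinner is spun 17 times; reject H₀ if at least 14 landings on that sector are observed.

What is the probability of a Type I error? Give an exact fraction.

The Type I error probability is α = P(Y ≥ 14) computed under H₀, where Y ~ Binomial(17, 1/3).
P(Y ≥ 14) = Σ_{j=14}^{17} C(17,j)·(1/3)^j·(2/3)^{17-j} = 6019/129140163.

6019/129140163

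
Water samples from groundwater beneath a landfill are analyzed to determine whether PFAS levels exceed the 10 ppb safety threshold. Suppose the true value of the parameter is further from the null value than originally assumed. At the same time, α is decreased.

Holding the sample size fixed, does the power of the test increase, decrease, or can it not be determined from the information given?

Cannot be determined from the information given.

The first change alone would make β decrease; the second alone would make β increase. Which effect dominates depends on the magnitudes, which are not given.
Since power = 1 − β, the effect on power is likewise indeterminate.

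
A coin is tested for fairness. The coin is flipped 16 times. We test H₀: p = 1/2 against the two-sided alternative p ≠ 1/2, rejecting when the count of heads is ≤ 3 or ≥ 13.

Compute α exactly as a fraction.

Under H₀, Y ~ Binomial(16, 1/2); α is the probability of landing in either tail, P(Y ≤ 3) + P(Y ≥ 13).
Each tail has probability (1 + 16 + 120 + 560)/65536; doubling gives α = 1394/65536 = 697/32768.

697/32768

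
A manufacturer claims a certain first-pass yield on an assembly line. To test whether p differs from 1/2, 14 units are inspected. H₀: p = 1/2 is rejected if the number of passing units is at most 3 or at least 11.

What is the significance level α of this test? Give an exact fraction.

The significance level is the null-hypothesis probability of the rejection region {≤3} ∪ {≥11}.
Each tail has probability (1 + 14 + 91 + 364)/16384; doubling gives α = 940/16384 = 235/4096.

235/4096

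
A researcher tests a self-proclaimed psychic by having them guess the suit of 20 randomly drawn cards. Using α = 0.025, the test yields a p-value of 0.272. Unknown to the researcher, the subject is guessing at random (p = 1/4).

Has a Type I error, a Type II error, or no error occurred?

The conventional null hypothesis is that the subject is guessing at random (p = 1/4).
Since p = 0.272 ≥ α = 0.025, H₀ is not rejected.
H₀ is true (actually the subject is guessing at random (p = 1/4)).
The decision matches the true state — no error.

Neither — the decision is correct.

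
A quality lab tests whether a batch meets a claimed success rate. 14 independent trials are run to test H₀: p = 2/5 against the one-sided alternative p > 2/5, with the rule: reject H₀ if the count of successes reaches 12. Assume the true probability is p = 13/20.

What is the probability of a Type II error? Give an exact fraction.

β = P(fail to reject H₀ | Ha true) = P(X ≤ 11 | p = 13/20), X ~ Binomial(14, 13/20).
Adding the binomial probabilities P(X=0)+…+P(X=11) at p = 13/20 gives 750447350803558569/819200000000000000.

750447350803558569/819200000000000000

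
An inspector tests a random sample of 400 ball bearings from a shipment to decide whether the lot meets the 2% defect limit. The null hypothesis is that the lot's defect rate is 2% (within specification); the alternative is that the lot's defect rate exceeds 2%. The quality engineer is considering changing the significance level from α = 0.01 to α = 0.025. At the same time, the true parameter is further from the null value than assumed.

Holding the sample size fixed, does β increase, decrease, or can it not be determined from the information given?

It decreases.

With a larger α the critical value moves toward the center, so more of the Ha sampling distribution lies in the rejection region. A bigger departure from H₀ is easier for the test to detect, so it fails to reject less often. Both changes push β in the same direction.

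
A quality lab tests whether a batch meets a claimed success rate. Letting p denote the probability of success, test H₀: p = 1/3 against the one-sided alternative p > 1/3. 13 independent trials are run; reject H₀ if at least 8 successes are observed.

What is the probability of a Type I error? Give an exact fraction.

6139/177147

α = P(reject H₀ | H₀ true) = P(X ≥ 8 | p = 1/3), with X ~ Binomial(13, 1/3).
P(X ≥ 8) = Σ_{j=8}^{13} C(13,j)·(1/3)^j·(2/3)^{13-j} = 6139/177147.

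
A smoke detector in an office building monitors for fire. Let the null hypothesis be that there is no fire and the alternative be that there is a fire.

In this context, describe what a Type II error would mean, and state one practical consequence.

A Type II error would mean concluding that there is no fire (or at least failing to establish that there is a fire) when in fact there is a fire. Consequence: a real fire goes undetected.

A Type II error is failing to reject H₀ when H₀ is false.
Here that means remaining silent when actually there is a fire.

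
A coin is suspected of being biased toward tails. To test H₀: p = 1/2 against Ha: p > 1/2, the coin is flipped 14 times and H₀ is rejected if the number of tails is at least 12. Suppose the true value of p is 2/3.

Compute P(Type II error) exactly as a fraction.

1426387/1594323

β = P(fail to reject H₀ | Ha true) = P(K ≤ 11 | p = 2/3), K ~ Binomial(14, 2/3).
Adding the binomial probabilities P(K=0)+…+P(K=11) at p = 2/3 gives 1426387/1594323.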